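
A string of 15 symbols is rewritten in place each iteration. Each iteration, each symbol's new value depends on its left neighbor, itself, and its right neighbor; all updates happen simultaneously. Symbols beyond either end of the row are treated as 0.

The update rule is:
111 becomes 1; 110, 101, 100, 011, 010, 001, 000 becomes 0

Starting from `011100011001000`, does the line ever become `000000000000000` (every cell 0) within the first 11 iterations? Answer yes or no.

yes

iteration 1: 001000000000000
iteration 2: 000000000000000
all cells are 0 at iteration 2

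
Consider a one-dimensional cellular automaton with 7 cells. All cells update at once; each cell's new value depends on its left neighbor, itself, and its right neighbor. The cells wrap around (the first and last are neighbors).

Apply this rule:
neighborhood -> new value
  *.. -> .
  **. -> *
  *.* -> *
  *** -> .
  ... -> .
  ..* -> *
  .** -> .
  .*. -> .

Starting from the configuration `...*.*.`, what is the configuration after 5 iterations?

..*.*..
.*.*...
*.*....
.*....*
*....*.

*....*.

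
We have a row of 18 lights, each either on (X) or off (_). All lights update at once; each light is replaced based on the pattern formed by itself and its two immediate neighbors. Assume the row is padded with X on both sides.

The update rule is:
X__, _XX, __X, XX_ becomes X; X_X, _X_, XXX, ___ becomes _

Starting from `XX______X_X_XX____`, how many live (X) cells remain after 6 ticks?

_XX____X____XXX__X
_XXX__X_X__XX_XXXX
_X_XXX___XXXX_X___
___X_XX_XX__X__X_X
X_X__XX_XXXX_XX__X
X__XXXX_X__X_XXXXX
count of X: 12

12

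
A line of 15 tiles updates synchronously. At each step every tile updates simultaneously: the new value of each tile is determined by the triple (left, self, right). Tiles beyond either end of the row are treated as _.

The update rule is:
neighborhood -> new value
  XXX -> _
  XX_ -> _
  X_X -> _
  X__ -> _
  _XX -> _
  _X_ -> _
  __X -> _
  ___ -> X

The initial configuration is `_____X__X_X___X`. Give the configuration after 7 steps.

XXXX________X__

XXXX________X__
_____XXXXXX___X
XXXX________X__  (repeats step 1; period 2)
step 7: XXXX________X__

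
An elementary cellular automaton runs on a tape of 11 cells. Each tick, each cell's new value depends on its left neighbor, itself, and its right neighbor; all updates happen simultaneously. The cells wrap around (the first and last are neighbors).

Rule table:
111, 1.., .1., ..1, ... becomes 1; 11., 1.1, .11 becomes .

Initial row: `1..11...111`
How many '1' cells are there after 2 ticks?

.11..111.11
...11.1....
count of 1: 3

3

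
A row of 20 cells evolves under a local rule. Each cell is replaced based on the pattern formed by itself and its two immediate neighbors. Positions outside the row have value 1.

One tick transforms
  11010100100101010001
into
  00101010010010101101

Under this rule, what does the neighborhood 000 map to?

At position 17 the neighborhood is 000; the next row has 1 there.

1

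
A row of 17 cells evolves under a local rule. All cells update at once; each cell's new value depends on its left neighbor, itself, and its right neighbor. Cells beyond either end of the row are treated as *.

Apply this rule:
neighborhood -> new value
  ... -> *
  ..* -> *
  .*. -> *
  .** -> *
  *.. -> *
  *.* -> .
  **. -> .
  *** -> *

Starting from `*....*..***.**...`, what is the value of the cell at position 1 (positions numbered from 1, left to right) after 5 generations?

generation 1: .*********..*.***
generation 2: .********.***.***
generation 3: .*******..**..***
generation 4: .******.***.*****
generation 5: .*****..**..*****
position 1 holds .

.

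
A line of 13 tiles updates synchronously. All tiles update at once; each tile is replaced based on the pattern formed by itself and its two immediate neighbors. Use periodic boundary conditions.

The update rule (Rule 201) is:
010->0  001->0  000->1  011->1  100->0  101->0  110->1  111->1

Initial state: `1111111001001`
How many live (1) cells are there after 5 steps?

step 1: 1111111000001
step 2: 1111111011101
step 3: 1111111011101  (fixed point — unchanged through step 5)
count of 1: 11

11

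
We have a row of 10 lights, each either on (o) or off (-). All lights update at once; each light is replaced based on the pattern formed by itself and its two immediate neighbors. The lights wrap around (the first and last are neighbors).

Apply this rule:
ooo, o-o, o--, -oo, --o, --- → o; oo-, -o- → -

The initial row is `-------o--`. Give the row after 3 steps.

step 1: ooooooo-oo
step 2: oooooo-ooo
step 3: ooooo-oooo

ooooo-oooo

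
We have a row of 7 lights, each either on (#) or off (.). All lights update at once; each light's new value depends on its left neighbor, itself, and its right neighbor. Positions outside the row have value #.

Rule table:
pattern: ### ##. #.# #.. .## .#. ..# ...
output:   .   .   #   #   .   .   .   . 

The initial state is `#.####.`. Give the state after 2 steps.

step 1: .#....#
step 2: #.#....

#.#....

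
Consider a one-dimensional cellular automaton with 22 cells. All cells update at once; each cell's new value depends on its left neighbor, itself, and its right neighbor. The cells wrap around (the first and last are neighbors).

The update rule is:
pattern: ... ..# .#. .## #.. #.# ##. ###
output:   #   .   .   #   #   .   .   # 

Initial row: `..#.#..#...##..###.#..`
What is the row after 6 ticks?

#.#..#.#.##.#....#..##

tick 1: #....#..##.#.#.##...##
tick 2: .###..#.#......#.##.##
tick 3: .##.#....#####...#..#.
tick 4: .#...###.####.##..#..#
tick 5: ..##.##..###..#.#..#..
tick 6: #.#..#.#.##.#....#..##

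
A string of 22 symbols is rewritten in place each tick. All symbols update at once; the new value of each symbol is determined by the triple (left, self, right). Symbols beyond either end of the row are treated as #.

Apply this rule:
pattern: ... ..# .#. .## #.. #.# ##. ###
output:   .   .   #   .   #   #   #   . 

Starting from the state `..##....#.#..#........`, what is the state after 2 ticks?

tick 1: #..##...####.##.......
tick 2: ##..##.....##.##......

##..##.....##.##......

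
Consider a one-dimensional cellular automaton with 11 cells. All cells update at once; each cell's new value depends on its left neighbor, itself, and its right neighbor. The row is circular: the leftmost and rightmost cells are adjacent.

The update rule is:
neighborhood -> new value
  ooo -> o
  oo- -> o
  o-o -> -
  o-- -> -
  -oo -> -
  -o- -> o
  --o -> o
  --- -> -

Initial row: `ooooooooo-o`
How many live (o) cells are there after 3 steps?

step 1: ooooooooo--
step 2: -oooooooo-o
step 3: --ooooooo-o
count of o: 8

8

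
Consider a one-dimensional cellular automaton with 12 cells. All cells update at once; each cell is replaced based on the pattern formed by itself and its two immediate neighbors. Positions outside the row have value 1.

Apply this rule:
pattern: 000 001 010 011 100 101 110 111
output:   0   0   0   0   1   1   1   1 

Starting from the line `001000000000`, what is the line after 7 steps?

step 1: 100100000000
step 2: 110010000000
step 3: 111001000000
step 4: 111100100000
step 5: 111110010000
step 6: 111111001000
step 7: 111111100100

111111100100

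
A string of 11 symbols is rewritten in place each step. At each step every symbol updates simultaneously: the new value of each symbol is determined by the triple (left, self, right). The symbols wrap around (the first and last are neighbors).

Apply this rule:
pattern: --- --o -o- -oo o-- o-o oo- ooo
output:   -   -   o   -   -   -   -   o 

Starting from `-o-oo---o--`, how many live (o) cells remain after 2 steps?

step 1: -o------o--
step 2: -o------o--
count of o: 2

2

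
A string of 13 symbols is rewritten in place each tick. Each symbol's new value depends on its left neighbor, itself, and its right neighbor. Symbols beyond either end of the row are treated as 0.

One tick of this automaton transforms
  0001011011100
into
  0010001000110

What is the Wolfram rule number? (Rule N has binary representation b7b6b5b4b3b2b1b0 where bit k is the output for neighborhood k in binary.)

position 9: 111 → 0  (bit 7 = 0)
position 6: 110 → 1  (bit 6 = 1)
position 4: 101 → 0  (bit 5 = 0)
position 11: 100 → 1  (bit 4 = 1)
position 5: 011 → 0  (bit 3 = 0)
position 3: 010 → 0  (bit 2 = 0)
position 2: 001 → 1  (bit 1 = 1)
position 0: 000 → 0  (bit 0 = 0)
bits b7..b0 = 01010010 = 82

82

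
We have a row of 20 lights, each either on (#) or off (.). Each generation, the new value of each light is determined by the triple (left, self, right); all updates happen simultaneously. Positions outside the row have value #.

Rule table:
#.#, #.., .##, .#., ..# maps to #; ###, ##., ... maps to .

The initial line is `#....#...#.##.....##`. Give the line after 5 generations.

.#.##.###...##..##.#

generation 1: .#..###.####.#...##.
generation 2: #####..##...###.##.#
generation 3: .....###.#.##..##.##
generation 4: #...##..####.###.##.
generation 5: .#.##.###...##..##.#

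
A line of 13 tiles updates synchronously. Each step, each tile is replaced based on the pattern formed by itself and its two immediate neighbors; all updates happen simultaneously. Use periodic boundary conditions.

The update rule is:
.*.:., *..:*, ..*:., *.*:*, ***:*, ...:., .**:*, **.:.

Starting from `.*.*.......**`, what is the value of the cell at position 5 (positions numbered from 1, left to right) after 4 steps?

.

step 1: *.*.*......*.
step 2: .*.*.*......*
step 3: *.*.*.*......
step 4: .*.*.*.*.....
position 5 holds .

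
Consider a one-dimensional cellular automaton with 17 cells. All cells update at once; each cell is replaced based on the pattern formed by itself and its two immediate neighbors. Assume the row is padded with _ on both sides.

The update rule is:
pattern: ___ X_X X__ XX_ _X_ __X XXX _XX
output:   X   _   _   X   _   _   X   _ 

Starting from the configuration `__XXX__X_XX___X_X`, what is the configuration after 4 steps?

_XX_XX__X__XX___X

X__XX_____X_X____
____X_XXX_____XXX
XXX____XX_XXX__XX
_XX_XX__X__XX___X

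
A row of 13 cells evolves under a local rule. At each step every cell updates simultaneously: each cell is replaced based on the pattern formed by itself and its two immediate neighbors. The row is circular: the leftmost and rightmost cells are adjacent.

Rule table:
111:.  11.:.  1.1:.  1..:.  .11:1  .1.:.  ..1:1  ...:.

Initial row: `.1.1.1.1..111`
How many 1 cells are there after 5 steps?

2

.........11..
........11...
.......11....
......11.....
.....11......
count of 1: 2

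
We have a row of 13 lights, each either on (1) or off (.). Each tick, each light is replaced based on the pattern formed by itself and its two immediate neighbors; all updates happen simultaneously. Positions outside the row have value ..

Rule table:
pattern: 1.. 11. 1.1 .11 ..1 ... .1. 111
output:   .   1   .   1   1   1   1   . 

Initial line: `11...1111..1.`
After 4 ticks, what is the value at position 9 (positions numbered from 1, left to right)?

11.111..1.11.
11.1.1.11.11.
11.1.1.11.11.  (fixed point — unchanged through tick 4)
position 9 holds 1

1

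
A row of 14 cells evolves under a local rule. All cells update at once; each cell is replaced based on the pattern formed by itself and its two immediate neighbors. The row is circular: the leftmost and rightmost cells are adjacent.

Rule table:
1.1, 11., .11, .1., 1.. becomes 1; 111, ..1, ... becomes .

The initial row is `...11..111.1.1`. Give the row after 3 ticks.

1..111.1.11111
11.1.11111....
111111...11...

111111...11...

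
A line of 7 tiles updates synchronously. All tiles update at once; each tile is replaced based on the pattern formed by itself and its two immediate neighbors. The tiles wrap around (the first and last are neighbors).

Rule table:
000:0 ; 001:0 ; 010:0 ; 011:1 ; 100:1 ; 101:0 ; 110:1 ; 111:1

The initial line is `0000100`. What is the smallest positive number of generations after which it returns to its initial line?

7

generation 1: 0000010
generation 2: 0000001
generation 3: 1000000
generation 4: 0100000
generation 5: 0010000
generation 6: 0001000
generation 7: 0000100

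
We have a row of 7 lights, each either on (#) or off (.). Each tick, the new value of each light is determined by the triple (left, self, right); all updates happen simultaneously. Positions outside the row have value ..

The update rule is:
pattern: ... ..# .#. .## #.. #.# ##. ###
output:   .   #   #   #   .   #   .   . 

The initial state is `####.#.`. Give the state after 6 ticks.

tick 1: #...##.
tick 2: #..##..
tick 3: #.##...
tick 4: ###....
tick 5: #......
tick 6: #......

#......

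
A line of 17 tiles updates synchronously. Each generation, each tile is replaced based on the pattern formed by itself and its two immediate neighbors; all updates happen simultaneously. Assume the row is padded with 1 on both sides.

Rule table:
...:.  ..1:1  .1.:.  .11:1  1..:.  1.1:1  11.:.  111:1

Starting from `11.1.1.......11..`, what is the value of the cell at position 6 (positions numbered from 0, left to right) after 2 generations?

generation 1: 1.1.1.......11..1
generation 2: .1.1.......11..11
position 6 holds .

.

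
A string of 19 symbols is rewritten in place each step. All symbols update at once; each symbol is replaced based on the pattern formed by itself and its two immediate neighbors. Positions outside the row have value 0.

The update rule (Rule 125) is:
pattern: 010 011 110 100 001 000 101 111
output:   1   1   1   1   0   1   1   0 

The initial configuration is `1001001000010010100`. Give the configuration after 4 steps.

1111101111111010111

1101101111011011111
1111111001111110001
1000001101000011101
1111101111111010111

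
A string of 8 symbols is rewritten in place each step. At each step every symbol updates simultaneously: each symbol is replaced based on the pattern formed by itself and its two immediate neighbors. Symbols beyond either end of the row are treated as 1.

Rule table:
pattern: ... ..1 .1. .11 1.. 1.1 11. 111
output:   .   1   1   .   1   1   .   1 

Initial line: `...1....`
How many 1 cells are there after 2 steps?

1.111..1
.1.1.11.
count of 1: 4

4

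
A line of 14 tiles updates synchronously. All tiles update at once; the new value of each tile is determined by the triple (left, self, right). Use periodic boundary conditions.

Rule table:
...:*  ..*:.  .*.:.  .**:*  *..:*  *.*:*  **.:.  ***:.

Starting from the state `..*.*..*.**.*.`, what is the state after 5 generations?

*.*.*..*.**.*.

*..*.*..**.*.*
.*..*.*.*.*.**
*.*..*.*.*.**.
.*.*..*.*.**.*
*.*.*..*.**.*.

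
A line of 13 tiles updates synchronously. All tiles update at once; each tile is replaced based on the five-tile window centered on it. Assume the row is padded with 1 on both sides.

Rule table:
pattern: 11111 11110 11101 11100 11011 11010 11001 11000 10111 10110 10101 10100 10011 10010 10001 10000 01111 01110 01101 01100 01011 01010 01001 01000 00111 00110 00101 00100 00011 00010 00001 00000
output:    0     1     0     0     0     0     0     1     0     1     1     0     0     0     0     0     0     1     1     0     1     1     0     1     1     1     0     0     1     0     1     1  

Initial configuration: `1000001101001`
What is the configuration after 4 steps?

0110101110101

0101111100001
0110001010111
0101000111000
0110101110101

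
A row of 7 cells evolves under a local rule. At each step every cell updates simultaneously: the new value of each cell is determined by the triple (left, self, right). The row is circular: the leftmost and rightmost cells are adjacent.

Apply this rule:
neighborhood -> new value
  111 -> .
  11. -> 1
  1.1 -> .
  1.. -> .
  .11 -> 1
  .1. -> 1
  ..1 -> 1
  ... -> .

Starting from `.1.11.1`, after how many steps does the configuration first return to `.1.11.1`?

1

step 1: .1.11.1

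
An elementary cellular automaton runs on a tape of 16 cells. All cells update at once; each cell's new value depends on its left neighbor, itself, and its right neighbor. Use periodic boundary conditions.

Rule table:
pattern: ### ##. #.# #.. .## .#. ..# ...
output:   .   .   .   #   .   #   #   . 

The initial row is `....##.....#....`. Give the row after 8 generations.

..#..#.......#.#

generation 1: ...#..#...###...
generation 2: ..######.#...#..
generation 3: .#.......##.###.
generation 4: ###.....#......#
generation 5: ...#...###....#.
generation 6: ..###.#...#..###
generation 7: ##....##.####...
generation 8: ..#..#.......#.#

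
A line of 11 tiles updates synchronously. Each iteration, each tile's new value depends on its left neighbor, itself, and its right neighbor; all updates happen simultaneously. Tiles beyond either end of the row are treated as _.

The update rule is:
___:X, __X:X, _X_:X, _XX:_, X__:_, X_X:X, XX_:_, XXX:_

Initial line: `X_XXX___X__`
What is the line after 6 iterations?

XX____XXX_X
___XXX___XX
XXX____XX__
____XXX___X
XXXX____XXX
_____XXX___

_____XXX___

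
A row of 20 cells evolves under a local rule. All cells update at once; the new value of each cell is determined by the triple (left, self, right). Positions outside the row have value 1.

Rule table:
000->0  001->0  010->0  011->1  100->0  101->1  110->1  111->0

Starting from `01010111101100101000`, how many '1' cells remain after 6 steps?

10101100111100010000
11011100100100000000
01110100000000000000
11011000000000000000
01111000000000000000
11001000000000000000
count of 1: 3

3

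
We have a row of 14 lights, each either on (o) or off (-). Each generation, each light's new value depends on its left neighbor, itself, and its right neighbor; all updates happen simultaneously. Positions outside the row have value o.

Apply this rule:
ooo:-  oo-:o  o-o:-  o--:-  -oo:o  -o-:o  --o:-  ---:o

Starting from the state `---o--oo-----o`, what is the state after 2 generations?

-o-o--oo-ooo-o
-o-o--oo-o-o-o

-o-o--oo-o-o-o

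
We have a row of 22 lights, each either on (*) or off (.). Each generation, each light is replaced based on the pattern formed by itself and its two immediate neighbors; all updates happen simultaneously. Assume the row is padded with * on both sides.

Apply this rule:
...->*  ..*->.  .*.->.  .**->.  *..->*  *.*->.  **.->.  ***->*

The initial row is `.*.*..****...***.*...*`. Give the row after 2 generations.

generation 1: ....*..**.**..*...**..
generation 2: ***..*......*..**...*.

***..*......*..**...*.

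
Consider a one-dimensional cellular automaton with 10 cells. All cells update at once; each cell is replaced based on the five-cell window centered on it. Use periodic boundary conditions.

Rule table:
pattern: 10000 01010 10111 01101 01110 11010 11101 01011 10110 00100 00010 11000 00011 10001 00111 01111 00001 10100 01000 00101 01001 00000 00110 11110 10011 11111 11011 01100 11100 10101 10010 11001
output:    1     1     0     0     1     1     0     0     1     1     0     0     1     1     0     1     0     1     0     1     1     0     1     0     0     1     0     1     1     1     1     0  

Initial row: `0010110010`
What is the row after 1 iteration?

1010110110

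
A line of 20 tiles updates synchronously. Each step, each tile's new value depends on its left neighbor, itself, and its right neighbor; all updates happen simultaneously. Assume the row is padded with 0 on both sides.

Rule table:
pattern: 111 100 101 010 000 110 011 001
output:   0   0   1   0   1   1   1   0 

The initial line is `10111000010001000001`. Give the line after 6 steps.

01101011000100011100
01110111010001010101
01011101100100101010
00110111100000010100
10111100101111001001
01100100011001000000

01100100011001000000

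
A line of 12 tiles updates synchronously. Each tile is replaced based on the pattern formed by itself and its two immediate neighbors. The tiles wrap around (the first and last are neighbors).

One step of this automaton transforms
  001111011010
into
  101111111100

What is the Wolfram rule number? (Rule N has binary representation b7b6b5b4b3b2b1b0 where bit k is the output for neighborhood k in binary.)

position 3: 111 → 1  (bit 7 = 1)
position 5: 110 → 1  (bit 6 = 1)
position 6: 101 → 1  (bit 5 = 1)
position 11: 100 → 0  (bit 4 = 0)
position 2: 011 → 1  (bit 3 = 1)
position 10: 010 → 0  (bit 2 = 0)
position 1: 001 → 0  (bit 1 = 0)
position 0: 000 → 1  (bit 0 = 1)
bits b7..b0 = 11101001 = 233

233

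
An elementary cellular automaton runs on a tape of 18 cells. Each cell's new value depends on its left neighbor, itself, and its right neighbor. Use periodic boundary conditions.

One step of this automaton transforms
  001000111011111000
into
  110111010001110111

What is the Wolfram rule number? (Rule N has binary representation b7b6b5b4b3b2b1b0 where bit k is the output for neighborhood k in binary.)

147

position 7: 111 → 1  (bit 7 = 1)
position 8: 110 → 0  (bit 6 = 0)
position 9: 101 → 0  (bit 5 = 0)
position 3: 100 → 1  (bit 4 = 1)
position 6: 011 → 0  (bit 3 = 0)
position 2: 010 → 0  (bit 2 = 0)
position 1: 001 → 1  (bit 1 = 1)
position 0: 000 → 1  (bit 0 = 1)
bits b7..b0 = 10010011 = 147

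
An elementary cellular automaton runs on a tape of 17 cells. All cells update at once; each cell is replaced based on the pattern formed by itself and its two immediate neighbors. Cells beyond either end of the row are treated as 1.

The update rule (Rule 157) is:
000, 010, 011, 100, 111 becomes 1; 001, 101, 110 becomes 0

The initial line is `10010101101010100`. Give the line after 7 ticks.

01010101001010110
01010101101010100
01010101001010110  (repeats tick 1; period 2)
tick 7: 01010101001010110

01010101001010110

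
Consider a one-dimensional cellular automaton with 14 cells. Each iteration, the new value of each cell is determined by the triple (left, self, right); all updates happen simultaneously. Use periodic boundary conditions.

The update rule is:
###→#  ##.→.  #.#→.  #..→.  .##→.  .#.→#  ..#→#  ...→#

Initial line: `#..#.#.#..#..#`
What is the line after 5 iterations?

.#..#.##.#...#

..##.#.#.##.#.
##...#.#....#.
...###.#.####.
###.#..#..##..
.#..#.##.#...#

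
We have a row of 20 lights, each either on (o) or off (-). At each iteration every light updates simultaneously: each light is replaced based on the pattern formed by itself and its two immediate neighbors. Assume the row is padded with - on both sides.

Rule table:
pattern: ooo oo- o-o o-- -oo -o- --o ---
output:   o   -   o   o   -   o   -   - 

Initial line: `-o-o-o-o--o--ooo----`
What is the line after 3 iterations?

-oooooooo-oo--o-o---
--oooooo-o--o-oooo--
---oooo-ooo-oo-oo-o-

---oooo-ooo-oo-oo-o-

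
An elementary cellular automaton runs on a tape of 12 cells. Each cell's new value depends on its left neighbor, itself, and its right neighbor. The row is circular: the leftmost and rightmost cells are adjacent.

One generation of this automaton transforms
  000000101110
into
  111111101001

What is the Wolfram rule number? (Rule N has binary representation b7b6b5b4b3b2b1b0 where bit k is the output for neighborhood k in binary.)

position 9: 111 → 0  (bit 7 = 0)
position 10: 110 → 0  (bit 6 = 0)
position 7: 101 → 0  (bit 5 = 0)
position 11: 100 → 1  (bit 4 = 1)
position 8: 011 → 1  (bit 3 = 1)
position 6: 010 → 1  (bit 2 = 1)
position 5: 001 → 1  (bit 1 = 1)
position 0: 000 → 1  (bit 0 = 1)
bits b7..b0 = 00011111 = 31

31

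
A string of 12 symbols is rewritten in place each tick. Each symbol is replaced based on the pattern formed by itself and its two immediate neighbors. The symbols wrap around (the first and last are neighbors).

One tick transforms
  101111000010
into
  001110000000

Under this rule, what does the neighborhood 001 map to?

0

At position 9 the neighborhood is 001; the next row has 0 there.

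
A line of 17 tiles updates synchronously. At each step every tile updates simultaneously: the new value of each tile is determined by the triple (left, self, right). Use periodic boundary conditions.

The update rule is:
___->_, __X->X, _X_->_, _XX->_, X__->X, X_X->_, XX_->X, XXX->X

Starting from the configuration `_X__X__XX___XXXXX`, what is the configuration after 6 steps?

__XX_XX_XX_X_XXXX
XX_X__X__X____XXX
XX__XX_XX_X__X_XX
XXXX_X__X__XX___X
XXXX__XX_XX_XX_X_
_XXXXX_X__X__X___

_XXXXX_X__X__X___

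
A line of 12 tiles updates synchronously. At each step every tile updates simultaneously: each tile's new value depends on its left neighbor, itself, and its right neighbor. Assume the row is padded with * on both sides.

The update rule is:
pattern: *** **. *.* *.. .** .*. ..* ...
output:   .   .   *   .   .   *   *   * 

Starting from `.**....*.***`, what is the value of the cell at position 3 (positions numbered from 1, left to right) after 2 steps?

*

*...*****...
..**......**
position 3 holds *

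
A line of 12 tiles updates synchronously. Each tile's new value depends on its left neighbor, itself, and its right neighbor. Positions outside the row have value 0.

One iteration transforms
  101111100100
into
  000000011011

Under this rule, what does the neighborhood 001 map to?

1

At position 8 the neighborhood is 001; the next row has 1 there.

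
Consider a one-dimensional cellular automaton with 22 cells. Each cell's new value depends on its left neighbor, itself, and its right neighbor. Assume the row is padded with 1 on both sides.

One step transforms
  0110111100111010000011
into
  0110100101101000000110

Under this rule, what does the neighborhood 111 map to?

At position 5 the neighborhood is 111; the next row has 0 there.

0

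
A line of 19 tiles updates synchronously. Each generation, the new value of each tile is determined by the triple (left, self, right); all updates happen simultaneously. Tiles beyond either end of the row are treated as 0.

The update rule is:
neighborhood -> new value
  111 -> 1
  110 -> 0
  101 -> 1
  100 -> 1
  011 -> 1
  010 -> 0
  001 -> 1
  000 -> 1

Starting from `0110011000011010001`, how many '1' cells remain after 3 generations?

1101110111110101110
1011101111101011101
0111011111010111010
count of 1: 13

13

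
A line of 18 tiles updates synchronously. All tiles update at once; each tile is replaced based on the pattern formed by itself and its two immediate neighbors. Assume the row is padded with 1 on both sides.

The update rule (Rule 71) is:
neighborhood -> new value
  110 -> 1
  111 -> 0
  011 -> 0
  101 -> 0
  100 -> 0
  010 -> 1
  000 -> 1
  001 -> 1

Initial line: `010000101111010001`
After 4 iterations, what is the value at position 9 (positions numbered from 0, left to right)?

1

iteration 1: 010111100001010110
iteration 2: 010000101111010010
iteration 3: 010111100001010110  (repeats iteration 1; period 2)
iteration 4: 010000101111010010
position 9 holds 1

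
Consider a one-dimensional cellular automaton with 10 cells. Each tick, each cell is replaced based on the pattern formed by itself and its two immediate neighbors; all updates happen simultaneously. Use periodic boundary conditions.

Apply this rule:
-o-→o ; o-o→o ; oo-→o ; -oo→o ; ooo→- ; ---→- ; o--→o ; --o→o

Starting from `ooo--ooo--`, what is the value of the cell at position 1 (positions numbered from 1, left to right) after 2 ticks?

o-oooo-ooo
ooo--ooo--
position 1 holds o

o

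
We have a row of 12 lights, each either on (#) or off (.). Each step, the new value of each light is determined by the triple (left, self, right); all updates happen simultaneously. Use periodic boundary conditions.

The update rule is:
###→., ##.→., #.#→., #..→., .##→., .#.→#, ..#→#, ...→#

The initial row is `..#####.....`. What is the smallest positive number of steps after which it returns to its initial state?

step 1: ##......####
step 2: ...#####....
step 3: ###......###
step 4: ....#####...
step 5: ####......##
step 6: .....#####..
step 7: #####......#
step 8: ......#####.
step 9: ######......
step 10: .......#####
step 11: .######.....
step 12: #.......####
step 13: ..######....
step 14: ##.......###
step 15: ...######...
step 16: ###.......##
step 17: ....######..
step 18: ####.......#
step 19: .....######.
step 20: #####.......
step 21: ......######
step 22: .#####......
step 23: #......#####
step 24: ..#####.....

24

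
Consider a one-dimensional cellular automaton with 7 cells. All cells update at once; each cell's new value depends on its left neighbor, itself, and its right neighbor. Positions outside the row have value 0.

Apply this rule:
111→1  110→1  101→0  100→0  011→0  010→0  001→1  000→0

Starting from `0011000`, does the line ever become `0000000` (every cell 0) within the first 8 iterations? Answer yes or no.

yes

0101000
1000000
0000000
all cells are 0 at iteration 3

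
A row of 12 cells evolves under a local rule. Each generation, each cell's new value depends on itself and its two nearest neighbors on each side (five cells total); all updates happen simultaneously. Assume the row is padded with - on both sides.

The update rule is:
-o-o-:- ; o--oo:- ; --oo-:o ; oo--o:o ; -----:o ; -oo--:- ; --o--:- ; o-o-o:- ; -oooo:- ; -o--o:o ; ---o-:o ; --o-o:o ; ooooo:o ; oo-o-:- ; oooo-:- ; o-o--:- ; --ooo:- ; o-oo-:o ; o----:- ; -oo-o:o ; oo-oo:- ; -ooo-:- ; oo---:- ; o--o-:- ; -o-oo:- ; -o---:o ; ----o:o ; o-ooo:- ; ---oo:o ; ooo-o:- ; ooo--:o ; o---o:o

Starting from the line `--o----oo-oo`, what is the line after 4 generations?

-ooo--ooo-o-

oo-o-oooo-o-
oo---------o
o---ooooooo-
-ooo--ooo-o-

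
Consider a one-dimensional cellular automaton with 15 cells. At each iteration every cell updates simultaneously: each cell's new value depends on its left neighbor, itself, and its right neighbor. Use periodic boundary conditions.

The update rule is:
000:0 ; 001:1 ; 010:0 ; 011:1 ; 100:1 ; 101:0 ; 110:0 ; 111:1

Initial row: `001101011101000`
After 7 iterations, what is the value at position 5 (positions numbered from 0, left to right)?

0

011000011000100
110100110101010
100011100000000
010111010000001
000110001000010
001101010100101
111000000011000
position 5 holds 0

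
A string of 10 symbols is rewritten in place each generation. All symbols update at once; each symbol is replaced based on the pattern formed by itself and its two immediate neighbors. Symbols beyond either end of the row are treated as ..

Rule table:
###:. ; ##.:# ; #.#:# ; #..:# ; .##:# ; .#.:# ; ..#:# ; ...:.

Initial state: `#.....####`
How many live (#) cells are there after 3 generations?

5

##...##..#
###.######
#.###....#
count of #: 5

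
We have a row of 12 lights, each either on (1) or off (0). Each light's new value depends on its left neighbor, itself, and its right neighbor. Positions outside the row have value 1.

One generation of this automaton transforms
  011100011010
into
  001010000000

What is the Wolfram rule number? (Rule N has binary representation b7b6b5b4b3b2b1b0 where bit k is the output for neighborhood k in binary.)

position 2: 111 → 1  (bit 7 = 1)
position 3: 110 → 0  (bit 6 = 0)
position 0: 101 → 0  (bit 5 = 0)
position 4: 100 → 1  (bit 4 = 1)
position 1: 011 → 0  (bit 3 = 0)
position 10: 010 → 0  (bit 2 = 0)
position 6: 001 → 0  (bit 1 = 0)
position 5: 000 → 0  (bit 0 = 0)
bits b7..b0 = 10010000 = 144

144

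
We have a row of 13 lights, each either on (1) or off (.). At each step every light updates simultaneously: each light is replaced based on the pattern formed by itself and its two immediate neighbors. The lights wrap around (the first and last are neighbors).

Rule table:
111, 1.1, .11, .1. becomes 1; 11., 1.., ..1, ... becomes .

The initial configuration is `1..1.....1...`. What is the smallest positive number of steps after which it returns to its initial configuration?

1

1..1.....1...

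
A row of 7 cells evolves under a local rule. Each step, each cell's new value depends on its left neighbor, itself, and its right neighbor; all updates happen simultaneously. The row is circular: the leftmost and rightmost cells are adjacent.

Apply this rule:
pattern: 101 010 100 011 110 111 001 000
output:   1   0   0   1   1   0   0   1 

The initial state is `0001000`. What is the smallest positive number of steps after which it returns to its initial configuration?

1100011
0101010
0010100
1001001
1000001
1011101
1110111
0011100
1010101
1101011
0110110
0111110
0100010
0001000

14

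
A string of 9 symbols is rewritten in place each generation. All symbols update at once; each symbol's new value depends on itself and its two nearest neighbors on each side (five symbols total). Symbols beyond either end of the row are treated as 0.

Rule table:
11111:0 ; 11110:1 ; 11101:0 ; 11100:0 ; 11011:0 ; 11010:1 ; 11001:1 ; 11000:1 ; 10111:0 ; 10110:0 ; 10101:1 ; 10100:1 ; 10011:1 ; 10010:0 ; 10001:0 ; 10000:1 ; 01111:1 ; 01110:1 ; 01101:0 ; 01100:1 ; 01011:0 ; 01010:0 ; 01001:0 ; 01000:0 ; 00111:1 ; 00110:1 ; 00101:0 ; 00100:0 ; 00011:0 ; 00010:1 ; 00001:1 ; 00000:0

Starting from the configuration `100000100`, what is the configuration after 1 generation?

001011001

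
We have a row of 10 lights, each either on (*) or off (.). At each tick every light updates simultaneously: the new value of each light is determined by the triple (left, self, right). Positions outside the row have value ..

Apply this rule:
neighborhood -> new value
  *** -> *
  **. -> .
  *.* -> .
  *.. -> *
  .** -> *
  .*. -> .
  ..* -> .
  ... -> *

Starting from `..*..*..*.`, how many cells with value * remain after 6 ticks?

tick 1: *..*..*..*
tick 2: .*..*..*..
tick 3: ..*..*..**
tick 4: *..*..*.*.
tick 5: .*..*....*
tick 6: ..*..***..
count of *: 4

4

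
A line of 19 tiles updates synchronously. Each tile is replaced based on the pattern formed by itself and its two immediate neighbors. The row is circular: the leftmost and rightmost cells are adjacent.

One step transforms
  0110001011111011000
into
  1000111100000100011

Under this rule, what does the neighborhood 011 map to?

0

At position 1 the neighborhood is 011; the next row has 0 there.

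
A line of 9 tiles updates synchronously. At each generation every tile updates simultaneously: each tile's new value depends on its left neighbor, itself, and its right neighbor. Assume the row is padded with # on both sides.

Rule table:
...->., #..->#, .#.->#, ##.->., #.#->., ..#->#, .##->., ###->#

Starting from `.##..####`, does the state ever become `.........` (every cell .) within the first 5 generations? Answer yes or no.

no

...##.###
#.#....##
..##..#.#
##..###..
#.##.#.##
generation 5 is #.##.#.##, still not uniform .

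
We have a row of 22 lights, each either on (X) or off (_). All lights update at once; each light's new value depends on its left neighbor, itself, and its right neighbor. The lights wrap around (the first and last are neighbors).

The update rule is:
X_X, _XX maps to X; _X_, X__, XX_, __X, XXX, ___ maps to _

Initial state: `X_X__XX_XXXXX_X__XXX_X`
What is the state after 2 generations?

X_____XX____________X_

_X___X_XX____X___X__XX
X_____XX____________X_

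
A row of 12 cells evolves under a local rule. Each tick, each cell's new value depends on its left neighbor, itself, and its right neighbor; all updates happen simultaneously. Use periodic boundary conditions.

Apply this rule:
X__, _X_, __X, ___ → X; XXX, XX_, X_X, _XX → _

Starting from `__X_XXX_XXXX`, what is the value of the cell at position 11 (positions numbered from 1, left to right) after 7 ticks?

XXX_________
___XXXXXXXXX
XXX_________  (repeats tick 1; period 2)
tick 7: XXX_________
position 11 holds _

_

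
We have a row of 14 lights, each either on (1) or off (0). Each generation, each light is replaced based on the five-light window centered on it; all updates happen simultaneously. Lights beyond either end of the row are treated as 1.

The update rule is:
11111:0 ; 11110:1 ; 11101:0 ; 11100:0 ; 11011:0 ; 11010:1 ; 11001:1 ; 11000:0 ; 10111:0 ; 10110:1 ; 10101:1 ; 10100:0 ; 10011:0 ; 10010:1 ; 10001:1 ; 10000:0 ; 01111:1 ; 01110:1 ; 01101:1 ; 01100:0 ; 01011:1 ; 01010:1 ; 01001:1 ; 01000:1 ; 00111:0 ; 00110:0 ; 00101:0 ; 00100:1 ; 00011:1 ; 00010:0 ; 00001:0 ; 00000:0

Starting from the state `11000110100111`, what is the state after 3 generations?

10110101001100

10011011010010
01001011101101
10110101001100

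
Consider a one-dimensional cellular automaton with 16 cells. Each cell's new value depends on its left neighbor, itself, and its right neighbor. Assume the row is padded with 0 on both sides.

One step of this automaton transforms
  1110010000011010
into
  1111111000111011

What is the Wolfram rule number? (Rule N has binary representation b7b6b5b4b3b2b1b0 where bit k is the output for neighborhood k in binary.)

position 1: 111 → 1  (bit 7 = 1)
position 2: 110 → 1  (bit 6 = 1)
position 13: 101 → 0  (bit 5 = 0)
position 3: 100 → 1  (bit 4 = 1)
position 0: 011 → 1  (bit 3 = 1)
position 5: 010 → 1  (bit 2 = 1)
position 4: 001 → 1  (bit 1 = 1)
position 7: 000 → 0  (bit 0 = 0)
bits b7..b0 = 11011110 = 222

222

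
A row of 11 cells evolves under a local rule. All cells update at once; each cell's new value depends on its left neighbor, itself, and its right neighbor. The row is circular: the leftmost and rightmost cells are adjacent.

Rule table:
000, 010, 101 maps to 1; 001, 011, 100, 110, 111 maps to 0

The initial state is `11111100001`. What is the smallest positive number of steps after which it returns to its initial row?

2

00000001100
11111100001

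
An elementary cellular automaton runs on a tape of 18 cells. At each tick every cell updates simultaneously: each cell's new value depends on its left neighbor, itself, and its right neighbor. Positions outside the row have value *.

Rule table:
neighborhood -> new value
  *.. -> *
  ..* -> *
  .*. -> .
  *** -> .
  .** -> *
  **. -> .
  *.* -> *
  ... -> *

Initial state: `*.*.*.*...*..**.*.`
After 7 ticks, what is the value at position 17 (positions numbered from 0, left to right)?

.*.*.*.***.***.*.*
*.*.*.**..**..*.**
.*.*.**.***.**.**.
*.*.**.**..**.**.*
.*.**.**.***.**.**
*.**.**.**..**.**.
.**.**.**.***.**.*
position 17 holds *

*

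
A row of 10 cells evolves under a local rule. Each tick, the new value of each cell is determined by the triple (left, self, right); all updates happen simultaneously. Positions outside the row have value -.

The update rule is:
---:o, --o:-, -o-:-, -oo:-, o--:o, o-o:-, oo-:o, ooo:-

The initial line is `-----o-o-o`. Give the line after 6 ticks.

oooo------
---ooooooo
oo-------o
-ooooooo--
-------ooo
oooooo---o

oooooo---o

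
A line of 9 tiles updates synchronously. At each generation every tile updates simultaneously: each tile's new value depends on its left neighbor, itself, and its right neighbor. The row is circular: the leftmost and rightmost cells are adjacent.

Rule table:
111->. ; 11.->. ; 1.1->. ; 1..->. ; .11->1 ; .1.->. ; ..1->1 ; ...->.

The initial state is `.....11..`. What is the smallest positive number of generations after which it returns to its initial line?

....11...
...11....
..11.....
.11......
11.......
1.......1
.......11
......11.
.....11..

9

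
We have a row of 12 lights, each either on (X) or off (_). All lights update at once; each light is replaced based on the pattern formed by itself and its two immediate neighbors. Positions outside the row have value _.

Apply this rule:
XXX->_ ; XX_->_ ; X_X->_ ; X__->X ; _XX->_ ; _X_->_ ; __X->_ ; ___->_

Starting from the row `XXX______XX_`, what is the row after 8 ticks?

___X_______X
____X_______
_____X______
______X_____
_______X____
________X___
_________X__
__________X_

__________X_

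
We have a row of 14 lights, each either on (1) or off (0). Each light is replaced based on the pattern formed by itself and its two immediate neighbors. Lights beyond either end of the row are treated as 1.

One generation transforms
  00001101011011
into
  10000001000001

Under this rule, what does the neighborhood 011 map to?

At position 4 the neighborhood is 011; the next row has 0 there.

0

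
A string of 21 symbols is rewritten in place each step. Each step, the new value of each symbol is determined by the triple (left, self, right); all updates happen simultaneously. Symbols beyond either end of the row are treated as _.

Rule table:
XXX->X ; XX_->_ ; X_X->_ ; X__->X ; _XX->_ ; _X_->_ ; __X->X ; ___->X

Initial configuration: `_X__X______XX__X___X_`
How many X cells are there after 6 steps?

7

X_XX_XXXXXX__XX_XXX_X
______XXXX_XX____X___
XXXXXX_XX____XXXX_XXX
_XXXX____XXXX_XX___X_
X_XX_XXXX_XX____XXX_X
______XX____XXXX_X___
count of X: 7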